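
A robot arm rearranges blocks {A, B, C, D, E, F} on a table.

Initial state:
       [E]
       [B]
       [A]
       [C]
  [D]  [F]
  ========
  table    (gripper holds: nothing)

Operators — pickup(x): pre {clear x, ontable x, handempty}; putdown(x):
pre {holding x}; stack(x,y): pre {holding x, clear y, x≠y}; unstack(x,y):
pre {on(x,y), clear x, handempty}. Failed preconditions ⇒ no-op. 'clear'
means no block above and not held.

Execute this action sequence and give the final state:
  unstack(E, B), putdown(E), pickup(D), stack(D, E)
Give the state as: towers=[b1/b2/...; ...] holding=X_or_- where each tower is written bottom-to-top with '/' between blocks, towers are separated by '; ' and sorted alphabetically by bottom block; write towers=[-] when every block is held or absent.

towers=[E/D; F/C/A/B] holding=-

step 1 (unstack(E, B)): towers=[D; F/C/A/B] holding=E
step 2 (putdown(E)): towers=[D; E; F/C/A/B] holding=-
step 3 (pickup(D)): towers=[E; F/C/A/B] holding=D
step 4 (stack(D, E)): towers=[E/D; F/C/A/B] holding=-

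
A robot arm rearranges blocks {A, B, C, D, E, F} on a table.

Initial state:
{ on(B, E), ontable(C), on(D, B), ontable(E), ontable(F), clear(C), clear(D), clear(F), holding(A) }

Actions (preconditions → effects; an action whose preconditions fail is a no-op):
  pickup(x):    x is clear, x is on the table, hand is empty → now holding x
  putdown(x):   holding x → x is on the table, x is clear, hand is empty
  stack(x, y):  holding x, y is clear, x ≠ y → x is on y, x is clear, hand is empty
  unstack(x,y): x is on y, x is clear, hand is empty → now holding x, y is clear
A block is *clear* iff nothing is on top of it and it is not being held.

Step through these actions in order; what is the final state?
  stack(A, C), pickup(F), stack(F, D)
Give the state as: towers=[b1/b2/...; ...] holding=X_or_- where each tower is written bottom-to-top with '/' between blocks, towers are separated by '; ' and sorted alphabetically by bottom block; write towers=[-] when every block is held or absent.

step 1 (stack(A, C)): towers=[C/A; E/B/D; F] holding=-
step 2 (pickup(F)): towers=[C/A; E/B/D] holding=F
step 3 (stack(F, D)): towers=[C/A; E/B/D/F] holding=-

towers=[C/A; E/B/D/F] holding=-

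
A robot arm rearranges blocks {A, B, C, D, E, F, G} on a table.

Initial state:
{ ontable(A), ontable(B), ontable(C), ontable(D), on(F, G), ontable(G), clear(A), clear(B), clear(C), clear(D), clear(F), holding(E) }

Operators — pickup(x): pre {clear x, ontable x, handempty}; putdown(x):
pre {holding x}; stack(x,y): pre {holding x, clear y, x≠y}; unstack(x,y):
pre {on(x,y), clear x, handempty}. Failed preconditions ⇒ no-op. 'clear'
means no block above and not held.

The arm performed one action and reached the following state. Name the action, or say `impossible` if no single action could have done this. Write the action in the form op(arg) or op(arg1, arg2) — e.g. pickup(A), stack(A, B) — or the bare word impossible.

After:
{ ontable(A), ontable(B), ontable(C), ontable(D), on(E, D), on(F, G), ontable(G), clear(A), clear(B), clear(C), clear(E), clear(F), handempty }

target: towers=[A; B; C; D/E; G/F] holding=-
        putdown(E) → towers=[A; B; C; D; E; G/F] holding=-
       stack(E, B) → towers=[A; B/E; C; D; G/F] holding=-
       stack(E, F) → towers=[A; B; C; D; G/F/E] holding=-
       stack(E, D) → towers=[A; B; C; D/E; G/F] holding=-  ← match
       stack(E, A) → towers=[A/E; B; C; D; G/F] holding=-
       stack(E, C) → towers=[A; B; C/E; D; G/F] holding=-

stack(E, D)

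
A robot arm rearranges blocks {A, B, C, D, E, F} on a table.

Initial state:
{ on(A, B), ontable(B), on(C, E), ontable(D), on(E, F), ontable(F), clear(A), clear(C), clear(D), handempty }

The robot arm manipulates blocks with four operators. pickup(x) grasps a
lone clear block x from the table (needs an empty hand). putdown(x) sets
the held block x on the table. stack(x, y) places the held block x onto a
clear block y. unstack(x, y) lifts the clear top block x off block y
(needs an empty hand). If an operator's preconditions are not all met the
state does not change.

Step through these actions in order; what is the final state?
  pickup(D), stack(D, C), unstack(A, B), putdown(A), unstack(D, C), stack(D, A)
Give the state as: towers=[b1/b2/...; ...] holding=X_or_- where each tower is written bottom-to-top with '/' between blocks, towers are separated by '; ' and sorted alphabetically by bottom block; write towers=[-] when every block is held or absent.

step 1 (pickup(D)): towers=[B/A; F/E/C] holding=D
step 2 (stack(D, C)): towers=[B/A; F/E/C/D] holding=-
step 3 (unstack(A, B)): towers=[B; F/E/C/D] holding=A
step 4 (putdown(A)): towers=[A; B; F/E/C/D] holding=-
step 5 (unstack(D, C)): towers=[A; B; F/E/C] holding=D
step 6 (stack(D, A)): towers=[A/D; B; F/E/C] holding=-

towers=[A/D; B; F/E/C] holding=-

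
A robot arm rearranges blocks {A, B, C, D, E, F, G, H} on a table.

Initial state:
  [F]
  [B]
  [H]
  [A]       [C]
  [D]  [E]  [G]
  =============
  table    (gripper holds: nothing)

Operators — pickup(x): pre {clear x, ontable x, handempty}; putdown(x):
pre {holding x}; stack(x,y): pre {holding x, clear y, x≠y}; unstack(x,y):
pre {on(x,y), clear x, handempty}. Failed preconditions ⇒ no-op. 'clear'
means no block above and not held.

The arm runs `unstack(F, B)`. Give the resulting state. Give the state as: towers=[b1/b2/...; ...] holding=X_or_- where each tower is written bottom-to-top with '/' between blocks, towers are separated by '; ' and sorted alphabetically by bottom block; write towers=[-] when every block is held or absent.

towers=[D/A/H/B; E; G/C] holding=F

before: towers=[D/A/H/B/F; E; G/C] holding=-
pre[unstack(F, B)]: on(F,B) ok, clear(F) ok, handempty ok
all met → apply unstack(F, B)
after:  towers=[D/A/H/B; E; G/C] holding=F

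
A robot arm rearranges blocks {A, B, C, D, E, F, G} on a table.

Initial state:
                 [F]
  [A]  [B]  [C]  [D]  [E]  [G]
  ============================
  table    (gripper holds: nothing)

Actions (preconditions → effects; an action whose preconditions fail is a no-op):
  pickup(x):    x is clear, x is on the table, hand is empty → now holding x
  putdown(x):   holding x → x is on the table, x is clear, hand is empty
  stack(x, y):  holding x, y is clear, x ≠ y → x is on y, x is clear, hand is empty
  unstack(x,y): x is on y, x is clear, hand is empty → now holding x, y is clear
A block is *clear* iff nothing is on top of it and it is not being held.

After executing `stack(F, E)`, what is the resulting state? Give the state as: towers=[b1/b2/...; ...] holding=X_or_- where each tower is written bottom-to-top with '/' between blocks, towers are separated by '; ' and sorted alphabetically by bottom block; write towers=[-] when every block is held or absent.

towers=[A; B; C; D/F; E; G] holding=-

before: towers=[A; B; C; D/F; E; G] holding=-
pre[stack(F, E)]: holding(F) no, clear(E) yes, F≠E yes
holding(F) unmet → stack(F, E) is a no-op
after:  towers=[A; B; C; D/F; E; G] holding=-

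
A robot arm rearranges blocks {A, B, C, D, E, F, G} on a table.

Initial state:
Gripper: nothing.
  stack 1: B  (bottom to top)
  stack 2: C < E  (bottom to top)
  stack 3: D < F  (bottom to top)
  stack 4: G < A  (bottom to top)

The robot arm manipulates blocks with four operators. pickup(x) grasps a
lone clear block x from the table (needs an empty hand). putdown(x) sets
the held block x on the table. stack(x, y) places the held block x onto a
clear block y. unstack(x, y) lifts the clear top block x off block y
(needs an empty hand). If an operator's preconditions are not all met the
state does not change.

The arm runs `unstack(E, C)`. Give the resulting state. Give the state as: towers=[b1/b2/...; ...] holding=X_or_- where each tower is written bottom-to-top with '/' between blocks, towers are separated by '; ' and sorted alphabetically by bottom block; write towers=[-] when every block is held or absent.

before: towers=[B; C/E; D/F; G/A] holding=-
pre[unstack(E, C)]: on(E,C) ✓, clear(E) ✓, handempty ✓
all met → apply unstack(E, C)
after:  towers=[B; C; D/F; G/A] holding=E

towers=[B; C; D/F; G/A] holding=E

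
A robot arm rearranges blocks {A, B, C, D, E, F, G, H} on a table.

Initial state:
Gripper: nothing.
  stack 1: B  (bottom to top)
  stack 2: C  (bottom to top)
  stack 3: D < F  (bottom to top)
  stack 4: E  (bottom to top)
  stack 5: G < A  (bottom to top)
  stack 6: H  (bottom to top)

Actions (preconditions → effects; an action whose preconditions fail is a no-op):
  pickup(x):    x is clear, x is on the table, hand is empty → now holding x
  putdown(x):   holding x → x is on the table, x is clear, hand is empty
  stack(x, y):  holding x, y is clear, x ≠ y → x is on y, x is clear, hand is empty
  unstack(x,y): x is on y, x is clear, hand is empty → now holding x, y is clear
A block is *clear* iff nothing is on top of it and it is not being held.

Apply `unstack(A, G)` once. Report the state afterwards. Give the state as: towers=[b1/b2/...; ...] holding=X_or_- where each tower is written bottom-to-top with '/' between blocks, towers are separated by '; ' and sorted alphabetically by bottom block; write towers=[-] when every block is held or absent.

before: towers=[B; C; D/F; E; G/A; H] holding=-
pre[unstack(A, G)]: on(A,G) ✓, clear(A) ✓, handempty ✓
all met → apply unstack(A, G)
after:  towers=[B; C; D/F; E; G; H] holding=A

towers=[B; C; D/F; E; G; H] holding=A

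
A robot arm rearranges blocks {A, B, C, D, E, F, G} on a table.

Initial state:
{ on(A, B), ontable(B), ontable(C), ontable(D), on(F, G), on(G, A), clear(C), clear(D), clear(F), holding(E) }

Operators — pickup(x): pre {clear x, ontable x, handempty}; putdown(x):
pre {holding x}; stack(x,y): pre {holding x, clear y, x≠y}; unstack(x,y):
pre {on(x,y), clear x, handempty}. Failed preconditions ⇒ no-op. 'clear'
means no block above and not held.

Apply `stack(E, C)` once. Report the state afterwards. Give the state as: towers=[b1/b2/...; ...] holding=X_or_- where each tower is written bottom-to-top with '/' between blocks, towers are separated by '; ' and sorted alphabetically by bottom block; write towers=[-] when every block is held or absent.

before: towers=[B/A/G/F; C; D] holding=E
pre[stack(E, C)]: holding(E) yes, clear(C) yes, E≠C yes
all met → apply stack(E, C)
after:  towers=[B/A/G/F; C/E; D] holding=-

towers=[B/A/G/F; C/E; D] holding=-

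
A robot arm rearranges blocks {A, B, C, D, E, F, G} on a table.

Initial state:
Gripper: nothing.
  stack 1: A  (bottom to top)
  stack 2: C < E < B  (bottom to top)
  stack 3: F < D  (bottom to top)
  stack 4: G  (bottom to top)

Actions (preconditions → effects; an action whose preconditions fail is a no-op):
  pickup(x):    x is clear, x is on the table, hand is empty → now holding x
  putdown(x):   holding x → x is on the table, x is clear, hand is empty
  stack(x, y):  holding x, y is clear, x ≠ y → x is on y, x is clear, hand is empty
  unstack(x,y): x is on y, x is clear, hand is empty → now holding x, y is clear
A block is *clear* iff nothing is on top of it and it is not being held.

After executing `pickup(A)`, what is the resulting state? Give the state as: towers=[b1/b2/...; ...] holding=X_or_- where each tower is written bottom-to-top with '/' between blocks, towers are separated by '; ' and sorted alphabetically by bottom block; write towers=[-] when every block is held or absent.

before: towers=[A; C/E/B; F/D; G] holding=-
pre[pickup(A)]: clear(A) ✓, ontable(A) ✓, handempty ✓
all met → apply pickup(A)
after:  towers=[C/E/B; F/D; G] holding=A

towers=[C/E/B; F/D; G] holding=A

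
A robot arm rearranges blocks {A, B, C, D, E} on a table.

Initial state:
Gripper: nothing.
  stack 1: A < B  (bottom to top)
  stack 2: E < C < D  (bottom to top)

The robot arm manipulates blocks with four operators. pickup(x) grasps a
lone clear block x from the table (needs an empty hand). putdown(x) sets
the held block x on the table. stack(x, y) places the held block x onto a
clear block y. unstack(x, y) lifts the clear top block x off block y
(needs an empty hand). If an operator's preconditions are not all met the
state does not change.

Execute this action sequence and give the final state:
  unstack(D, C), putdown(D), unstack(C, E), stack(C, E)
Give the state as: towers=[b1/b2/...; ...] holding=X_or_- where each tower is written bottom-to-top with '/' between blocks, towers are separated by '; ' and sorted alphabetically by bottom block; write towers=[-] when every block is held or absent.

towers=[A/B; D; E/C] holding=-

step 1 (unstack(D, C)): towers=[A/B; E/C] holding=D
step 2 (putdown(D)): towers=[A/B; D; E/C] holding=-
step 3 (unstack(C, E)): towers=[A/B; D; E] holding=C
step 4 (stack(C, E)): towers=[A/B; D; E/C] holding=-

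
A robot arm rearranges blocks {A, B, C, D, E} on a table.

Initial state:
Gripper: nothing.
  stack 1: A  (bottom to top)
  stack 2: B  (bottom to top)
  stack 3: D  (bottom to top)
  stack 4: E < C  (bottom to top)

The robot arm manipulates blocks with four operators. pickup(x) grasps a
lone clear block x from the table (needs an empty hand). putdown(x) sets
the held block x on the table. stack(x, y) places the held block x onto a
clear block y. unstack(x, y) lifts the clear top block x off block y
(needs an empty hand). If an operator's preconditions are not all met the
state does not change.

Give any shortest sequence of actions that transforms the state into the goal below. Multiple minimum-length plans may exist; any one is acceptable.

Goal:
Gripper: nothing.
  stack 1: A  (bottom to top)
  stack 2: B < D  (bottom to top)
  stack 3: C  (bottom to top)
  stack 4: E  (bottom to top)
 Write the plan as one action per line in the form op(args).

pickup(D)
stack(D, B)
unstack(C, E)
putdown(C)

step 1 (pickup(D)): towers=[A; B; E/C] holding=D
step 2 (stack(D, B)): towers=[A; B/D; E/C] holding=-
step 3 (unstack(C, E)): towers=[A; B/D; E] holding=C
step 4 (putdown(C)): towers=[A; B/D; C; E] holding=-
goal check: towers=[A; B/D; C; E] holding=- — reached (length 4, optimal by BFS)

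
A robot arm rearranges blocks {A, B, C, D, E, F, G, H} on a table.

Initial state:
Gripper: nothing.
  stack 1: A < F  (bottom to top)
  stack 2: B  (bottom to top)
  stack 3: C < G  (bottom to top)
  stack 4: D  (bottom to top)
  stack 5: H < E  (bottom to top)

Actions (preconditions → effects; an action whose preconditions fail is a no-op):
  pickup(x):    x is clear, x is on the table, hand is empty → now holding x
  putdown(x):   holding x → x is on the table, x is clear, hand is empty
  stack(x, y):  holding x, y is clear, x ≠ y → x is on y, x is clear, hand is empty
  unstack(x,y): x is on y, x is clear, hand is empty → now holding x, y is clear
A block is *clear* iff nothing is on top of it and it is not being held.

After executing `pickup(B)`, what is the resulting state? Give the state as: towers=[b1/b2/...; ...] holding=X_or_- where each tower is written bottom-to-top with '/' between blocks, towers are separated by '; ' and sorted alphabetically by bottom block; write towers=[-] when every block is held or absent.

towers=[A/F; C/G; D; H/E] holding=B

before: towers=[A/F; B; C/G; D; H/E] holding=-
pre[pickup(B)]: clear(B) ok, ontable(B) ok, handempty ok
all met → apply pickup(B)
after:  towers=[A/F; C/G; D; H/E] holding=B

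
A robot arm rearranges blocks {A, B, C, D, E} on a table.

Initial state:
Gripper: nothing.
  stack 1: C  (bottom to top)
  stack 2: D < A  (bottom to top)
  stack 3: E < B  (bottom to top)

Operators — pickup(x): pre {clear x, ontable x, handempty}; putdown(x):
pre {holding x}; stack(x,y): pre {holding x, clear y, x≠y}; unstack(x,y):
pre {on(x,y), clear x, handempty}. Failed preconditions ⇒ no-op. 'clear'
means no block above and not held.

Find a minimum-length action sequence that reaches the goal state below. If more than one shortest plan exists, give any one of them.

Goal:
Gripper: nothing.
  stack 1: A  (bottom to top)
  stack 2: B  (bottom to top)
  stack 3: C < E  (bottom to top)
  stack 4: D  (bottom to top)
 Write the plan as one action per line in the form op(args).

unstack(B, E)
putdown(B)
unstack(A, D)
putdown(A)
pickup(E)
stack(E, C)

step 1 (unstack(B, E)): towers=[C; D/A; E] holding=B
step 2 (putdown(B)): towers=[B; C; D/A; E] holding=-
step 3 (unstack(A, D)): towers=[B; C; D; E] holding=A
step 4 (putdown(A)): towers=[A; B; C; D; E] holding=-
step 5 (pickup(E)): towers=[A; B; C; D] holding=E
step 6 (stack(E, C)): towers=[A; B; C/E; D] holding=-
goal check: towers=[A; B; C/E; D] holding=- — reached (length 6, optimal by BFS)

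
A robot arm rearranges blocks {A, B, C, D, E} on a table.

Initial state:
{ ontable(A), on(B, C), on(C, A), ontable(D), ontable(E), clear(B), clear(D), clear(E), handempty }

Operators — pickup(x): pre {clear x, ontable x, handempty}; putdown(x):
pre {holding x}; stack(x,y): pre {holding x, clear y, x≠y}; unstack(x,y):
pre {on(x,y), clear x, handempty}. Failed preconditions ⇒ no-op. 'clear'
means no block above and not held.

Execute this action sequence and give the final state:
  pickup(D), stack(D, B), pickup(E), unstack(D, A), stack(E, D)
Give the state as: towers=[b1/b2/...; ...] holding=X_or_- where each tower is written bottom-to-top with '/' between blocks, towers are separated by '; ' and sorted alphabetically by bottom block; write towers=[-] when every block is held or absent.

towers=[A/C/B/D/E] holding=-

step 1 (pickup(D)): towers=[A/C/B; E] holding=D
step 2 (stack(D, B)): towers=[A/C/B/D; E] holding=-
step 3 (pickup(E)): towers=[A/C/B/D] holding=E
step 4 (unstack(D, A)) [no-op]: towers=[A/C/B/D] holding=E
step 5 (stack(E, D)): towers=[A/C/B/D/E] holding=-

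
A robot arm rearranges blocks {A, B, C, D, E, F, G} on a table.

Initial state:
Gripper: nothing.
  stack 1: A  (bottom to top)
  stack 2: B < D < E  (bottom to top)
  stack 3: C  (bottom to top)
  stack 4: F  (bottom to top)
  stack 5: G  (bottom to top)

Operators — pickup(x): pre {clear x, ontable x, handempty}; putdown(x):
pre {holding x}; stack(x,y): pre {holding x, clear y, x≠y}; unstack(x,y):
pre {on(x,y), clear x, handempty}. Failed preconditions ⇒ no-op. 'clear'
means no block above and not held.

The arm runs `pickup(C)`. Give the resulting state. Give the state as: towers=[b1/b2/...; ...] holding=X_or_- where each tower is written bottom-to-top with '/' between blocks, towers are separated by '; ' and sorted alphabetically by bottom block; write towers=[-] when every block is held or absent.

before: towers=[A; B/D/E; C; F; G] holding=-
pre[pickup(C)]: clear(C) yes, ontable(C) yes, handempty yes
all met → apply pickup(C)
after:  towers=[A; B/D/E; F; G] holding=C

towers=[A; B/D/E; F; G] holding=C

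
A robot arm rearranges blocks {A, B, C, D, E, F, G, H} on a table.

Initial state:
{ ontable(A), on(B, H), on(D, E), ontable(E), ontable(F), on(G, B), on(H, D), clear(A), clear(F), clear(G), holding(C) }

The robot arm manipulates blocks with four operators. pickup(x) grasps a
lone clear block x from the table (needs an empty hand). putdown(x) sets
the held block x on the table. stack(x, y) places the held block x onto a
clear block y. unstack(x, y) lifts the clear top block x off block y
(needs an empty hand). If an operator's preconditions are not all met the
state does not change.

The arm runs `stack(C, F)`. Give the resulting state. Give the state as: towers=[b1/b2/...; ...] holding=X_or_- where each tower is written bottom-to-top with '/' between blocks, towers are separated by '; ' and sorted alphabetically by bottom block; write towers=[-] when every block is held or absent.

before: towers=[A; E/D/H/B/G; F] holding=C
pre[stack(C, F)]: holding(C) yes, clear(F) yes, C≠F yes
all met → apply stack(C, F)
after:  towers=[A; E/D/H/B/G; F/C] holding=-

towers=[A; E/D/H/B/G; F/C] holding=-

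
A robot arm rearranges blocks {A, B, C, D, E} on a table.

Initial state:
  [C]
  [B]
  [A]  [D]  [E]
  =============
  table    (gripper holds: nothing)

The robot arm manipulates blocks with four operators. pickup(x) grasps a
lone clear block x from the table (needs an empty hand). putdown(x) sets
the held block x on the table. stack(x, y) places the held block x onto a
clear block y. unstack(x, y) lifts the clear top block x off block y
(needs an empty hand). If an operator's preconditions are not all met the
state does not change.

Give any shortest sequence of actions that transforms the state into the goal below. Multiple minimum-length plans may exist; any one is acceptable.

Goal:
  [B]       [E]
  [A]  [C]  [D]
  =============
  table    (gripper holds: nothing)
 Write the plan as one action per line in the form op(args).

pickup(E)
stack(E, D)
unstack(C, B)
putdown(C)

step 1 (pickup(E)): towers=[A/B/C; D] holding=E
step 2 (stack(E, D)): towers=[A/B/C; D/E] holding=-
step 3 (unstack(C, B)): towers=[A/B; D/E] holding=C
step 4 (putdown(C)): towers=[A/B; C; D/E] holding=-
goal check: towers=[A/B; C; D/E] holding=- — reached (length 4, optimal by BFS)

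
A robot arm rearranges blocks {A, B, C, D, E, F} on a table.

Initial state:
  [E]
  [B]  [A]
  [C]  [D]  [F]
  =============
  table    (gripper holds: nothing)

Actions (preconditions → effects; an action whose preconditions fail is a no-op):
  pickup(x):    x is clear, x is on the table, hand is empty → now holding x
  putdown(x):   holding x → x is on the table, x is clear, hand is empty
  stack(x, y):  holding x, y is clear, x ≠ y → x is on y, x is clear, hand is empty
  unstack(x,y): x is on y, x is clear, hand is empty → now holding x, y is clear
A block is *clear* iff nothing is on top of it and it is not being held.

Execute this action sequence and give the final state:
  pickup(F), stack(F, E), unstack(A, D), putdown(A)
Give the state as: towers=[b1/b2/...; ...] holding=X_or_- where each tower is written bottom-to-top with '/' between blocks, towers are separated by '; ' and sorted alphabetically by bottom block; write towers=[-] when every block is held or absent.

step 1 (pickup(F)): towers=[C/B/E; D/A] holding=F
step 2 (stack(F, E)): towers=[C/B/E/F; D/A] holding=-
step 3 (unstack(A, D)): towers=[C/B/E/F; D] holding=A
step 4 (putdown(A)): towers=[A; C/B/E/F; D] holding=-

towers=[A; C/B/E/F; D] holding=-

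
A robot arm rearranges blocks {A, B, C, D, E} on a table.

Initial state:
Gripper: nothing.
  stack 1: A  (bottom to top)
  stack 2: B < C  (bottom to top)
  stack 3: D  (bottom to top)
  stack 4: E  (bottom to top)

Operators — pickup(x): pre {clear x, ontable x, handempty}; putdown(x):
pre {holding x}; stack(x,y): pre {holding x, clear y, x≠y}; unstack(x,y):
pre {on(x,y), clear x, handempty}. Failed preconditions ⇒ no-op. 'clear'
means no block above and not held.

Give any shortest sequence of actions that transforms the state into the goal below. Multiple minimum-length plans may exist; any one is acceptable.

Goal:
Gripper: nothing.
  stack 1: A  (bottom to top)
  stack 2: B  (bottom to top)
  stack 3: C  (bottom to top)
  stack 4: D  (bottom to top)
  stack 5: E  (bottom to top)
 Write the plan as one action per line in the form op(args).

unstack(C, B)
putdown(C)

step 1 (unstack(C, B)): towers=[A; B; D; E] holding=C
step 2 (putdown(C)): towers=[A; B; C; D; E] holding=-
goal check: towers=[A; B; C; D; E] holding=- — reached (length 2, optimal by BFS)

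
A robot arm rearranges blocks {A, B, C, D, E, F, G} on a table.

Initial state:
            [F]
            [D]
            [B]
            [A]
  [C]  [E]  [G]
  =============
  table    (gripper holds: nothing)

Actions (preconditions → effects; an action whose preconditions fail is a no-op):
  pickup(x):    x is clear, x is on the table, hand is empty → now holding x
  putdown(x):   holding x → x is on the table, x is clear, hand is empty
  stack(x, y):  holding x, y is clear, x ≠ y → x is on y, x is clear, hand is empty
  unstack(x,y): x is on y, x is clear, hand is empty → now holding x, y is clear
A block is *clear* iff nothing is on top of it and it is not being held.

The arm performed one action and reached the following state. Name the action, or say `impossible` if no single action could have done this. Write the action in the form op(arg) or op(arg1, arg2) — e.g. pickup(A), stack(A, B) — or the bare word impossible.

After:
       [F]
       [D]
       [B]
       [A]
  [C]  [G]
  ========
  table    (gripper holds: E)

target: towers=[C; G/A/B/D/F] holding=E
     unstack(F, D) → towers=[C; E; G/A/B/D] holding=F
         pickup(E) → towers=[C; G/A/B/D/F] holding=E  ← match
         pickup(C) → towers=[E; G/A/B/D/F] holding=C

pickup(E)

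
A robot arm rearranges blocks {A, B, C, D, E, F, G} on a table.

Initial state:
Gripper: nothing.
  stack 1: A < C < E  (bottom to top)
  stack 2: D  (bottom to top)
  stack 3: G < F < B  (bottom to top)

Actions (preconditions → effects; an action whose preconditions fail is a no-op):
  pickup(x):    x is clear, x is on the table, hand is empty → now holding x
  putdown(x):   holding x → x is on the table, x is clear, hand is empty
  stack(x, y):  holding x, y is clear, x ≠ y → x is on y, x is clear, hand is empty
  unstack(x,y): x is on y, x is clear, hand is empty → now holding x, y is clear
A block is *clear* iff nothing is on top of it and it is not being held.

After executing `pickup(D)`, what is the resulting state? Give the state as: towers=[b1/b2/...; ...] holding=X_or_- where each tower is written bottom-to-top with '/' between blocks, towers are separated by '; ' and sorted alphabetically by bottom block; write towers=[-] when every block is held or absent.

before: towers=[A/C/E; D; G/F/B] holding=-
pre[pickup(D)]: clear(D) ✓, ontable(D) ✓, handempty ✓
all met → apply pickup(D)
after:  towers=[A/C/E; G/F/B] holding=D

towers=[A/C/E; G/F/B] holding=D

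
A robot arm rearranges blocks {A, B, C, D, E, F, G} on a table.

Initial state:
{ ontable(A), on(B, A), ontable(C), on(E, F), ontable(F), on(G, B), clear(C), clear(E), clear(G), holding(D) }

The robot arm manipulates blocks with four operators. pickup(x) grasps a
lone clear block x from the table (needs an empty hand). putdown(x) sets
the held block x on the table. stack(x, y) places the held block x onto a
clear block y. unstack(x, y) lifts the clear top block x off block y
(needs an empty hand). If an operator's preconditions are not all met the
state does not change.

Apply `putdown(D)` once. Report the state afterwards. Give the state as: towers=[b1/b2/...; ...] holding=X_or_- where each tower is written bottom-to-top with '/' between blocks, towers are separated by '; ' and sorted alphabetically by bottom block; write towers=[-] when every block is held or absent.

towers=[A/B/G; C; D; F/E] holding=-

before: towers=[A/B/G; C; F/E] holding=D
pre[putdown(D)]: holding(D) ok
all met → apply putdown(D)
after:  towers=[A/B/G; C; D; F/E] holding=-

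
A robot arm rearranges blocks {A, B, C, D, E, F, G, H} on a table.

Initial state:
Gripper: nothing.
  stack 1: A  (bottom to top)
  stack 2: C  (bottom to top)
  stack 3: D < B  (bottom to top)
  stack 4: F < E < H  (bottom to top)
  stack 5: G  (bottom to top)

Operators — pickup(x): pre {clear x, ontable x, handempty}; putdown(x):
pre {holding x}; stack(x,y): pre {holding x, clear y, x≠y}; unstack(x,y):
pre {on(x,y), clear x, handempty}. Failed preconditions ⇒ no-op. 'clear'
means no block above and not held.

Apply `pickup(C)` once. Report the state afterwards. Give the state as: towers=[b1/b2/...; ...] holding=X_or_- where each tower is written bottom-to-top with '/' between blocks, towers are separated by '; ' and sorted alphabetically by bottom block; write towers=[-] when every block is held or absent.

towers=[A; D/B; F/E/H; G] holding=C

before: towers=[A; C; D/B; F/E/H; G] holding=-
pre[pickup(C)]: clear(C) ok, ontable(C) ok, handempty ok
all met → apply pickup(C)
after:  towers=[A; D/B; F/E/H; G] holding=C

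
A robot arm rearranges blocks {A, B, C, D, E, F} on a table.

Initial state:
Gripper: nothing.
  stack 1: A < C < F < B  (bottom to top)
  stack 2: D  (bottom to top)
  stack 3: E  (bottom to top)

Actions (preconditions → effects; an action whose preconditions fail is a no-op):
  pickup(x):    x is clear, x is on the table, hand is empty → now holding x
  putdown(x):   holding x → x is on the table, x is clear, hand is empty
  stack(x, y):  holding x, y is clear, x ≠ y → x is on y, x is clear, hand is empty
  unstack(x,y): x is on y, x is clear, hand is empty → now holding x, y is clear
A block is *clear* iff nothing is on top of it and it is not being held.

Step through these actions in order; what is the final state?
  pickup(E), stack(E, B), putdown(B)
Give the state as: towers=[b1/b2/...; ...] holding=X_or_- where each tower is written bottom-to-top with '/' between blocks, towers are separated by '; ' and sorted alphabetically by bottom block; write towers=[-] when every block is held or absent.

towers=[A/C/F/B/E; D] holding=-

step 1 (pickup(E)): towers=[A/C/F/B; D] holding=E
step 2 (stack(E, B)): towers=[A/C/F/B/E; D] holding=-
step 3 (putdown(B)) [no-op]: towers=[A/C/F/B/E; D] holding=-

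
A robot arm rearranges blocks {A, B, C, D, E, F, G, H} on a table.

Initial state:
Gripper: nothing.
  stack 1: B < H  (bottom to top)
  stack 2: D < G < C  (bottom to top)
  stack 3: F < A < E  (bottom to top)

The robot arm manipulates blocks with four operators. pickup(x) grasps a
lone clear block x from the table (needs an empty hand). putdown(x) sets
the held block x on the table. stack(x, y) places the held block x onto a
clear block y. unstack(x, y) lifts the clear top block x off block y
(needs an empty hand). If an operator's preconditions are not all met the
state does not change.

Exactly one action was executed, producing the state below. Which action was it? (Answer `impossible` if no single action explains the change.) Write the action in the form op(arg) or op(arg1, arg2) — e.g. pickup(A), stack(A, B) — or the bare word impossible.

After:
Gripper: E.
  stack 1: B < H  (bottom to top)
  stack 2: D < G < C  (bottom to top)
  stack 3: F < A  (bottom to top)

target: towers=[B/H; D/G/C; F/A] holding=E
     unstack(E, A) → towers=[B/H; D/G/C; F/A] holding=E  ← match
     unstack(H, B) → towers=[B; D/G/C; F/A/E] holding=H
     unstack(C, G) → towers=[B/H; D/G; F/A/E] holding=C

unstack(E, A)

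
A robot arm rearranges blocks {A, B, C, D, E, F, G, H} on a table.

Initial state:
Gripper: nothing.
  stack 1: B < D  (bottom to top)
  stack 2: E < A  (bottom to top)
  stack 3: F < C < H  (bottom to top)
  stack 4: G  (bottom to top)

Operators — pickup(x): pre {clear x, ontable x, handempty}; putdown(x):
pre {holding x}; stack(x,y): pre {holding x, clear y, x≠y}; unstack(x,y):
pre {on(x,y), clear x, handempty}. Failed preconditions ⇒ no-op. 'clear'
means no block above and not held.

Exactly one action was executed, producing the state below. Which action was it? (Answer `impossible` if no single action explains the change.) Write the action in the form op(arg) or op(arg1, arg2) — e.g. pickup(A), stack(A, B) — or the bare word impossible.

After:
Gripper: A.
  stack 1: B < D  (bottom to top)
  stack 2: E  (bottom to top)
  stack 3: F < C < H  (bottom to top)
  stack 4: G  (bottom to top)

unstack(A, E)

target: towers=[B/D; E; F/C/H; G] holding=A
         pickup(G) → towers=[B/D; E/A; F/C/H] holding=G
     unstack(A, E) → towers=[B/D; E; F/C/H; G] holding=A  ← match
     unstack(H, C) → towers=[B/D; E/A; F/C; G] holding=H
     unstack(D, B) → towers=[B; E/A; F/C/H; G] holding=D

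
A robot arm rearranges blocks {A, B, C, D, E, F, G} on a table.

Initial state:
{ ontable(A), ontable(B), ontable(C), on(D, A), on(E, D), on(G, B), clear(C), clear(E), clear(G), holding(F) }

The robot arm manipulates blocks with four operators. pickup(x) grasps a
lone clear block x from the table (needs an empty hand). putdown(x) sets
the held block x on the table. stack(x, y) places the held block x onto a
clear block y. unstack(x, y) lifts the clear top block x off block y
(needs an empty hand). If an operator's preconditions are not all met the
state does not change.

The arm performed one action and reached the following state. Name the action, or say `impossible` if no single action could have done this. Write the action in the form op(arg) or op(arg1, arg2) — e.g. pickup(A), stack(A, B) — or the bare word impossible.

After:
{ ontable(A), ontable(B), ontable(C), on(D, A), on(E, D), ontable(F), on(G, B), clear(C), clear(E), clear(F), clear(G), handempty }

putdown(F)

target: towers=[A/D/E; B/G; C; F] holding=-
        putdown(F) → towers=[A/D/E; B/G; C; F] holding=-  ← match
       stack(F, G) → towers=[A/D/E; B/G/F; C] holding=-
       stack(F, E) → towers=[A/D/E/F; B/G; C] holding=-
       stack(F, C) → towers=[A/D/E; B/G; C/F] holding=-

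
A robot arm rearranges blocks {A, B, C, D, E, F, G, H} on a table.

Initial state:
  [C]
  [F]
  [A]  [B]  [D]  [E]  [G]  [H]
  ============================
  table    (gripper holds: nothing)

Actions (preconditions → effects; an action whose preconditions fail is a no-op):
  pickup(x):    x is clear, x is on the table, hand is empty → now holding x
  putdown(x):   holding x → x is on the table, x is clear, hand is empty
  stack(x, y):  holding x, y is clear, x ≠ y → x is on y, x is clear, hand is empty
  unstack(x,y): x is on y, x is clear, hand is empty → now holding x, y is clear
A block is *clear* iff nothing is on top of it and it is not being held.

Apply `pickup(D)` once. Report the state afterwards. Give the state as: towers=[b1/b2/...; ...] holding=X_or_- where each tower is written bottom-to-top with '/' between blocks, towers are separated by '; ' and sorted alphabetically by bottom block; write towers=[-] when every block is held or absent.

towers=[A/F/C; B; E; G; H] holding=D

before: towers=[A/F/C; B; D; E; G; H] holding=-
pre[pickup(D)]: clear(D) ✓, ontable(D) ✓, handempty ✓
all met → apply pickup(D)
after:  towers=[A/F/C; B; E; G; H] holding=D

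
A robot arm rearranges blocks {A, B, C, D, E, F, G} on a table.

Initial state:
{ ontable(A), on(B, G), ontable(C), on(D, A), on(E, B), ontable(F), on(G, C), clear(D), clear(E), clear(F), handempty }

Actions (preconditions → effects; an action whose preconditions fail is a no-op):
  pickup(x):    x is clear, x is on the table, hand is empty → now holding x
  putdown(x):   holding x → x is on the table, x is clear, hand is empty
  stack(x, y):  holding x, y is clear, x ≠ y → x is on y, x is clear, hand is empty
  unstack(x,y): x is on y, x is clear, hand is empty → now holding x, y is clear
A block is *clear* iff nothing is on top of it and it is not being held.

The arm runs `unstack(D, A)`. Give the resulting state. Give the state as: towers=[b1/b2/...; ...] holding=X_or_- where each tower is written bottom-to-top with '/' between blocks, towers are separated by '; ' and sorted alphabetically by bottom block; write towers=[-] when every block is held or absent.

before: towers=[A/D; C/G/B/E; F] holding=-
pre[unstack(D, A)]: on(D,A) yes, clear(D) yes, handempty yes
all met → apply unstack(D, A)
after:  towers=[A; C/G/B/E; F] holding=D

towers=[A; C/G/B/E; F] holding=D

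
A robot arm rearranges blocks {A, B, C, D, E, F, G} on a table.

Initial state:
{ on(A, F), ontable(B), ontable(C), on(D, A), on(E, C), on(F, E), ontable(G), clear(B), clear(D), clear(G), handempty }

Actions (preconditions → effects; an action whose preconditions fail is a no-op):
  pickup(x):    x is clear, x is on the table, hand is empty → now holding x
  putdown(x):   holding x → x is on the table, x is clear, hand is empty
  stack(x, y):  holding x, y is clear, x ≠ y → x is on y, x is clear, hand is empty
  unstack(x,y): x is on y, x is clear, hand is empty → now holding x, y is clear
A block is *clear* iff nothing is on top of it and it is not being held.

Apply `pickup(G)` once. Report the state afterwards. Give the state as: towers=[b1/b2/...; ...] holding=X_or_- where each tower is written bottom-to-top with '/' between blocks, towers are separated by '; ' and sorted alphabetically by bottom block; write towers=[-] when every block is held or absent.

towers=[B; C/E/F/A/D] holding=G

before: towers=[B; C/E/F/A/D; G] holding=-
pre[pickup(G)]: clear(G) yes, ontable(G) yes, handempty yes
all met → apply pickup(G)
after:  towers=[B; C/E/F/A/D] holding=G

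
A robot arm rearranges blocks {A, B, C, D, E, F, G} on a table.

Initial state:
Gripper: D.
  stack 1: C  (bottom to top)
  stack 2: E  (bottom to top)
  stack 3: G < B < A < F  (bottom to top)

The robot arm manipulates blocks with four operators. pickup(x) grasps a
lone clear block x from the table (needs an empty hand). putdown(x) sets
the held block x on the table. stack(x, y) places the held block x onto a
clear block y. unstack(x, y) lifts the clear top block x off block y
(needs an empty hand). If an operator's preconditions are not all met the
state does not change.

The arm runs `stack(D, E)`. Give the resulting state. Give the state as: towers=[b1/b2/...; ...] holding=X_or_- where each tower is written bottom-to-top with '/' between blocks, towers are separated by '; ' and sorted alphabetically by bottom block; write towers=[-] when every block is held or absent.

before: towers=[C; E; G/B/A/F] holding=D
pre[stack(D, E)]: holding(D) ✓, clear(E) ✓, D≠E ✓
all met → apply stack(D, E)
after:  towers=[C; E/D; G/B/A/F] holding=-

towers=[C; E/D; G/B/A/F] holding=-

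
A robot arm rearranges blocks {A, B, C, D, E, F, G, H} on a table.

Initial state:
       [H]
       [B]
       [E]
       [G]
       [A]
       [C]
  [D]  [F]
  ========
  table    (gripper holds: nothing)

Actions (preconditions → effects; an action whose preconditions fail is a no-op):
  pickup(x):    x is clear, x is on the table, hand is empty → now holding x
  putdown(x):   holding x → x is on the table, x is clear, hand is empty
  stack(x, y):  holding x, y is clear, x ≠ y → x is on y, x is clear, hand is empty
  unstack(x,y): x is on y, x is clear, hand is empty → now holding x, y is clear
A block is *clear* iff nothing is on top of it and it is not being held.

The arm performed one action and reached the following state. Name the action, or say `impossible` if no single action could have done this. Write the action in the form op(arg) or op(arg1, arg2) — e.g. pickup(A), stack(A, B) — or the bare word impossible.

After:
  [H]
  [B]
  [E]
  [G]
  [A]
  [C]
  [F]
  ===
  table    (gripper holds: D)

target: towers=[F/C/A/G/E/B/H] holding=D
     unstack(H, B) → towers=[D; F/C/A/G/E/B] holding=H
         pickup(D) → towers=[F/C/A/G/E/B/H] holding=D  ← match

pickup(D)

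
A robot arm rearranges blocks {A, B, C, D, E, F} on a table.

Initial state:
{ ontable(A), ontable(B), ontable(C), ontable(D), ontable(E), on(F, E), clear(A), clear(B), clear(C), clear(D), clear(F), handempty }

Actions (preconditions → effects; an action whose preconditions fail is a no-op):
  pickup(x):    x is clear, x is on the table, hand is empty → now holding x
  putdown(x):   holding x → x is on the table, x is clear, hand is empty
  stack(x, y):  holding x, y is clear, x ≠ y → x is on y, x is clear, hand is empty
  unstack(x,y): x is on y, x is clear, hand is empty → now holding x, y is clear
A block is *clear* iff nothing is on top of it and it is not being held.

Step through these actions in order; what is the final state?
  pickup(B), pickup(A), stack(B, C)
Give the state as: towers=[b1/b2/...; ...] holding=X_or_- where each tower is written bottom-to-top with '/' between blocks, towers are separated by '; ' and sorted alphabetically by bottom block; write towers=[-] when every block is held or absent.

towers=[A; C/B; D; E/F] holding=-

step 1 (pickup(B)): towers=[A; C; D; E/F] holding=B
step 2 (pickup(A)) [no-op]: towers=[A; C; D; E/F] holding=B
step 3 (stack(B, C)): towers=[A; C/B; D; E/F] holding=-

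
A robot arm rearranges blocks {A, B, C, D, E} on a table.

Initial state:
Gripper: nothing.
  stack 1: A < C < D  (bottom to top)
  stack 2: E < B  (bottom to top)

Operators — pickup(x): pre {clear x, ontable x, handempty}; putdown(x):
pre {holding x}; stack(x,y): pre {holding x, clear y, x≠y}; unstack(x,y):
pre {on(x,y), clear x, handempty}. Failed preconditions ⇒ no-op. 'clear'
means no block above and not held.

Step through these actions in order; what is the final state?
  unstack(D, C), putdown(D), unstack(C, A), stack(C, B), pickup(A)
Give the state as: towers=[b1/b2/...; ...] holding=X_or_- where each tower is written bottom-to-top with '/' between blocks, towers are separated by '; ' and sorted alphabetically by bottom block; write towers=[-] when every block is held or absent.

towers=[D; E/B/C] holding=A

step 1 (unstack(D, C)): towers=[A/C; E/B] holding=D
step 2 (putdown(D)): towers=[A/C; D; E/B] holding=-
step 3 (unstack(C, A)): towers=[A; D; E/B] holding=C
step 4 (stack(C, B)): towers=[A; D; E/B/C] holding=-
step 5 (pickup(A)): towers=[D; E/B/C] holding=A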